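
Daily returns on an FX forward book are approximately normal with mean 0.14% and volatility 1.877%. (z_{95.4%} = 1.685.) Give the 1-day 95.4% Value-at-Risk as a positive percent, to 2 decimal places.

VaR = −μ + z·σ = −(0.14%) + 1.685 × 1.877% = 3.023%.

3.02%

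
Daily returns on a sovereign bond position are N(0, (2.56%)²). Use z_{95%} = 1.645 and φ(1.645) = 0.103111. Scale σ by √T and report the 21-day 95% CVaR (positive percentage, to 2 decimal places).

σ_{21d} = 2.56% × √21 = 11.731%.
ES multiplier = φ(z)/(1−α) = 0.103111/0.05 = 2.062.
ES = 11.731% × 2.062 = 24.189%.

24.19%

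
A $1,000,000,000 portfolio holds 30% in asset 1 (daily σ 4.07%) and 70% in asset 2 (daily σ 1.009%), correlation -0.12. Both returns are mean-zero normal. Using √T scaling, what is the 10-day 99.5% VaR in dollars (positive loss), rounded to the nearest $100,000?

$108,800,000

σ_p = √(0.3²·4.07² + 0.7²·1.009² + 2·-0.12·0.3·0.7·4.07·1.009) = 1.335%.
σ_{10d} = 1.335% × √10 = 4.222%.
z(99.5%) = 2.576.
VaR = 2.576 × 4.222% = 10.876%; on $1,000,000,000 that is $108,760,000.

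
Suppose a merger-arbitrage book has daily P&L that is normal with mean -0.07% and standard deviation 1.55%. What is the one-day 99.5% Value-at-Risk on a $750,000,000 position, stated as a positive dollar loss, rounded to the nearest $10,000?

At 99.5% one-sided, z = 2.576.
VaR = −μ + z·σ = −(-0.07%) + 2.576 × 1.55% = 4.063%.
On $750,000,000: 0.04063 × $750,000,000 = $30,472,500.

$30,470,000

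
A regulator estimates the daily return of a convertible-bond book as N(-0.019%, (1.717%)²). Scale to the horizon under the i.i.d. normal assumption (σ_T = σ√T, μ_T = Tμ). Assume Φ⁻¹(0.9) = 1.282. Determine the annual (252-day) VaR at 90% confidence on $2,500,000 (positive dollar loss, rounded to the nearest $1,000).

σ_{252d} = 1.717% × √252 = 27.257%; μ_{252d} = 252 × -0.019% = -4.788%.
VaR = −(-4.788%) + 1.282 × 27.257% = 39.731%.
On $2,500,000: 0.39731 × $2,500,000 = $993,275.

$993,000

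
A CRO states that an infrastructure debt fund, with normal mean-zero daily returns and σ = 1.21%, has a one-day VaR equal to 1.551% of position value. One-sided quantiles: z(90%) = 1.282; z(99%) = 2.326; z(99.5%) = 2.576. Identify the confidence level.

90%

Implied z = VaR/σ = 1.551 / 1.21 = 1.282.
This matches z(90%) = 1.282.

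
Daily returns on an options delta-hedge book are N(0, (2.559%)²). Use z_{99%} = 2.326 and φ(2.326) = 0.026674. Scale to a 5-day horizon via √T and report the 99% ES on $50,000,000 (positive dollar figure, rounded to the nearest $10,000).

$7,630,000

σ_{5d} = 2.559% × √5 = 5.722%.
ES multiplier = φ(z)/(1−α) = 0.026674/0.01 = 2.667.
ES = 5.722% × 2.667 = 15.261%; on $50,000,000: $7,630,500.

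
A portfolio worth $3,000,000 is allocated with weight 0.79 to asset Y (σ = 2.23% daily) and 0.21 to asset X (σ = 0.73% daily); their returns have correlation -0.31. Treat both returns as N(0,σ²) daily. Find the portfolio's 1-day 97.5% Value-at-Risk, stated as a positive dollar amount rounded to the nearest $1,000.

σ_p² = 0.79²·2.23² + 0.21²·0.73² + 2·-0.31·0.79·0.21·2.23·0.73 = 2.9596 (%²).
σ_p = √2.9596 = 1.720%.
At 97.5%, z = 1.960.
VaR = 1.960 × 1.720% = 3.371%; on $3,000,000 that is $101,130.

$101,000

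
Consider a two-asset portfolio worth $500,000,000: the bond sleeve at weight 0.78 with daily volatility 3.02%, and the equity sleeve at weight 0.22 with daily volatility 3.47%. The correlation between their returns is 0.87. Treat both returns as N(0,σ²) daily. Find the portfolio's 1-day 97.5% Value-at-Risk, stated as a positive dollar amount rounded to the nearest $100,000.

$29,800,000

σ_p² = 0.78²·3.02² + 0.22²·3.47² + 2·0.87·0.78·0.22·3.02·3.47 = 9.2606 (%²).
σ_p = √9.2606 = 3.043%.
At 97.5%, z = 1.960.
VaR = 1.960 × 3.043% = 5.964%; on $500,000,000 that is $29,820,000.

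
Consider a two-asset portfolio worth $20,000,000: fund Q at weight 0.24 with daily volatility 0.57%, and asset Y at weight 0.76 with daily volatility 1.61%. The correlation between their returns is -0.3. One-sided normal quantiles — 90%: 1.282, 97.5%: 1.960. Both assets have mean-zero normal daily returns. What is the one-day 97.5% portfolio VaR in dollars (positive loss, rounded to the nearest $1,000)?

σ_p² = 0.24²·0.57² + 0.76²·1.61² + 2·-0.3·0.24·0.76·0.57·1.61 = 1.4155 (%²).
σ_p = √1.4155 = 1.190%.
VaR = 1.960 × 1.190% = 2.332%; on $20,000,000 that is $466,400.

$466,000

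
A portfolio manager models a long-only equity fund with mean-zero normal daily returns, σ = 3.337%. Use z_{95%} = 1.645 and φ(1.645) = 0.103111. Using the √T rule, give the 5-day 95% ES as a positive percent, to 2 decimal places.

σ_{5d} = 3.337% × √5 = 7.462%.
ES multiplier = φ(z)/(1−α) = 0.103111/0.05 = 2.062.
ES = 7.462% × 2.062 = 15.387%.

15.39%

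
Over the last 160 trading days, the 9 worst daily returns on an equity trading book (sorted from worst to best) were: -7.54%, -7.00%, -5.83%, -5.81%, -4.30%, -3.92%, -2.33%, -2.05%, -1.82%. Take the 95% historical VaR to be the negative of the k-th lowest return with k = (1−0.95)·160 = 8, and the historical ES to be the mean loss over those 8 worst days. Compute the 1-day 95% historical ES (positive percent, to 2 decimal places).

The 8 worst returns sum to -38.78%.
ES = −(-38.78%) / 8 = 4.8475% ≈ 4.85%.

4.85%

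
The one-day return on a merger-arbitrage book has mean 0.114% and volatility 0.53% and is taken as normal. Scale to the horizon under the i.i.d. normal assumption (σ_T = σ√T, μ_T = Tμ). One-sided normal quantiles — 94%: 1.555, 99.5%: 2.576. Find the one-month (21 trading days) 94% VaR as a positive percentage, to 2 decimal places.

σ_{21d} = 0.53% × √21 = 2.429%; μ_{21d} = 21 × 0.114% = 2.394%.
VaR = −(2.394%) + 1.555 × 2.429% = 1.383%.

1.38%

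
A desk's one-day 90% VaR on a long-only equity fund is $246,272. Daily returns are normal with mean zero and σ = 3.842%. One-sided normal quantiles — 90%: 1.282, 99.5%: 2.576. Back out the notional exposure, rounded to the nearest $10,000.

VaR as a fraction of value: z·σ = 1.282 × 3.842% = 4.92544%.
Position = $246,272 / 0.0492544 = $4,999,996.

$5,000,000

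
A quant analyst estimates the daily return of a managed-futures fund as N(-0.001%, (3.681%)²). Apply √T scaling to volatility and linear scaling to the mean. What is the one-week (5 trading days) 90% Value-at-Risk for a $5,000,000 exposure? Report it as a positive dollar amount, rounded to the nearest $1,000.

$528,000

At 90%, z = 1.282.
σ_{5d} = 3.681% × √5 = 8.231%; μ_{5d} = 5 × -0.001% = -0.005%.
VaR = −(-0.005%) + 1.282 × 8.231% = 10.557%.
On $5,000,000: 0.10557 × $5,000,000 = $527,850.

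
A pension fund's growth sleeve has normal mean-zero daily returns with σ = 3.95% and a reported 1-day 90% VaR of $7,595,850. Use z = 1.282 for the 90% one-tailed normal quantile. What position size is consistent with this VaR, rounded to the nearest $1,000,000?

$150,000,000

VaR as a fraction of value: z·σ = 1.282 × 3.95% = 5.0639%.
Position = $7,595,850 / 0.050639 = $150,000,000.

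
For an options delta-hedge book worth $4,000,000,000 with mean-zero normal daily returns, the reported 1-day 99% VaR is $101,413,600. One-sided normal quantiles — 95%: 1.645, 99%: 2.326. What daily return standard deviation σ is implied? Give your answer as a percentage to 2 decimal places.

1.09%

VaR as a fraction: $101,413,600 / $4,000,000,000 = 2.535%.
σ = VaR / z = 2.535% / 2.326 = 1.090%.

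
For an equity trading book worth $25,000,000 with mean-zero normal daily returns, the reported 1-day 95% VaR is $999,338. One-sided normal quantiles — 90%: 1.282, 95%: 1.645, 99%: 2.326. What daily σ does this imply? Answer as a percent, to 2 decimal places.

VaR as a fraction: $999,338 / $25,000,000 = 3.997%.
σ = VaR / z = 3.997% / 1.645 = 2.430%.

2.43%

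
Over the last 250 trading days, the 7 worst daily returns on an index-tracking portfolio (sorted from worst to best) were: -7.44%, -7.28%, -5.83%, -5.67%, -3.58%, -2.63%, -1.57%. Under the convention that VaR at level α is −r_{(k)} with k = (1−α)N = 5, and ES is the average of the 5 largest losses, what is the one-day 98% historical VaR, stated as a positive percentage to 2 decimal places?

3.58%

k = 5; the 5th lowest return is -3.58%, so VaR = 3.58%.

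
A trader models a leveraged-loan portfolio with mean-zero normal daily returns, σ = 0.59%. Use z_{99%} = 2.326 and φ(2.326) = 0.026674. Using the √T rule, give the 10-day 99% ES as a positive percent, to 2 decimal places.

σ_{10d} = 0.59% × √10 = 1.866%.
ES multiplier = φ(z)/(1−α) = 0.026674/0.01 = 2.667.
ES = 1.866% × 2.667 = 4.977%.

4.98%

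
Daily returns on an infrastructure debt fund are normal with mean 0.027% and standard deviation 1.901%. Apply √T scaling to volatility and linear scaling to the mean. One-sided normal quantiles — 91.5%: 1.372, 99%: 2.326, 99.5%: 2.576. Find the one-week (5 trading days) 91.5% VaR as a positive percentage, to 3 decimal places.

σ_{5d} = 1.901% × √5 = 4.251%; μ_{5d} = 5 × 0.027% = 0.135%.
VaR = −(0.135%) + 1.372 × 4.251% = 5.697%.

5.697%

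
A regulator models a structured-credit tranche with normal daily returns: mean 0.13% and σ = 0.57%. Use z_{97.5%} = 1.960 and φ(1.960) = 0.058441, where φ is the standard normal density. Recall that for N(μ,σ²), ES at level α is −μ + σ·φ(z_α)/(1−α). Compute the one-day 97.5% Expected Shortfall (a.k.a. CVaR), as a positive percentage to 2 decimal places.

1.20%

Tail multiplier: φ(z)/(1−α) = 0.058441 / 0.025 = 2.338.
ES = −(0.13%) + 0.57% × 2.338 = 1.203%.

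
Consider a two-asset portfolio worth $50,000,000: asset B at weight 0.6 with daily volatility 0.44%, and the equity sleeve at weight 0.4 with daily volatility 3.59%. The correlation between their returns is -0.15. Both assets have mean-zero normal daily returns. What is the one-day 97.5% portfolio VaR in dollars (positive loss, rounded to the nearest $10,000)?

σ_p² = 0.6²·0.44² + 0.4²·3.59² + 2·-0.15·0.6·0.4·0.44·3.59 = 2.0181 (%²).
σ_p = √2.0181 = 1.421%.
At 97.5%, z = 1.960.
VaR = 1.960 × 1.421% = 2.785%; on $50,000,000 that is $1,392,500.

$1,390,000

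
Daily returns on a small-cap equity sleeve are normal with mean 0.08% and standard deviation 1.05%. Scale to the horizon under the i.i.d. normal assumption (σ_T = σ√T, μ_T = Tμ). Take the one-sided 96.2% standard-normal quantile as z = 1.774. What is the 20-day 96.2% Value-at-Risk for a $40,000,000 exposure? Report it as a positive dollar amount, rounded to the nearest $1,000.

σ_{20d} = 1.05% × √20 = 4.696%; μ_{20d} = 20 × 0.08% = 1.600%.
VaR = −(1.600%) + 1.774 × 4.696% = 6.731%.
On $40,000,000: 0.06731 × $40,000,000 = $2,692,400.

$2,692,000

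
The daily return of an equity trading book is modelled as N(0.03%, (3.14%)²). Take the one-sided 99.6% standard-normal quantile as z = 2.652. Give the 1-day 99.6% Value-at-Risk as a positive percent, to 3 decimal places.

8.297%

VaR = −μ + z·σ = −(0.03%) + 2.652 × 3.14% = 8.297%.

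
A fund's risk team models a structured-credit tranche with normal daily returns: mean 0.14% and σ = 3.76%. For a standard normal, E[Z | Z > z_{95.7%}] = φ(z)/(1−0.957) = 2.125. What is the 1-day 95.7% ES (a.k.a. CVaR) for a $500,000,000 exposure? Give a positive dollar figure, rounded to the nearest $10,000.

$39,250,000

ES = −(0.14%) + 3.76% × 2.125 = 7.850%.
On $500,000,000: 0.07850 × $500,000,000 = $39,250,000.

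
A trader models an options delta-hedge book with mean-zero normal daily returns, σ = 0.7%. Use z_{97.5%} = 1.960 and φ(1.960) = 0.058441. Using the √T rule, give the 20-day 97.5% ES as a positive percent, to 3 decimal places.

7.318%

σ_{20d} = 0.7% × √20 = 3.130%.
ES multiplier = φ(z)/(1−α) = 0.058441/0.025 = 2.338.
ES = 3.130% × 2.338 = 7.318%.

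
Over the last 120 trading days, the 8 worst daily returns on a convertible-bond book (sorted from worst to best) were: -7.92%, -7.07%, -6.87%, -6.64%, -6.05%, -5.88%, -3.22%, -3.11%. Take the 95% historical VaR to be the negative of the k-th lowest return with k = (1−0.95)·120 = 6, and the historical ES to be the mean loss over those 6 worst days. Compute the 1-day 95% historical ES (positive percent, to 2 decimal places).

The 6 worst returns sum to -40.43%.
ES = −(-40.43%) / 6 = 6.7383…% ≈ 6.74%.

6.74%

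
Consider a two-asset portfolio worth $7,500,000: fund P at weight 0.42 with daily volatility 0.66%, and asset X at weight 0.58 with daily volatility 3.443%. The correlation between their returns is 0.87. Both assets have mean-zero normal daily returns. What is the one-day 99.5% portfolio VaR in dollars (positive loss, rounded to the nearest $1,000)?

σ_p² = 0.42²·0.66² + 0.58²·3.443² + 2·0.87·0.42·0.58·0.66·3.443 = 5.0278 (%²).
σ_p = √5.0278 = 2.242%.
At 99.5%, z = 2.576.
VaR = 2.576 × 2.242% = 5.775%; on $7,500,000 that is $433,125.

$433,000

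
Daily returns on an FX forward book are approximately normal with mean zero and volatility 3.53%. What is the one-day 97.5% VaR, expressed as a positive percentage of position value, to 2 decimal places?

6.92%

At 97.5% one-sided, z = 1.960.
VaR = z·σ = 1.960 × 3.53% = 6.919%.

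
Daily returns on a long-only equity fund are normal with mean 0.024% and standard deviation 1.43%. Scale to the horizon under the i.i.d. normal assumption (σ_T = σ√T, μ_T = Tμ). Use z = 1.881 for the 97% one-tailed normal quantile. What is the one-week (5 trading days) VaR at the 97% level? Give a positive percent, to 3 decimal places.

5.895%

σ_{5d} = 1.43% × √5 = 3.198%; μ_{5d} = 5 × 0.024% = 0.120%.
VaR = −(0.120%) + 1.881 × 3.198% = 5.895%.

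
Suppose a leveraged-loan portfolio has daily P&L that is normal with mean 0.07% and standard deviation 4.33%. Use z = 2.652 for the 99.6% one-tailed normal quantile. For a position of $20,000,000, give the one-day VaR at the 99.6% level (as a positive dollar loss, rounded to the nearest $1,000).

$2,283,000

VaR = −μ + z·σ = −(0.07%) + 2.652 × 4.33% = 11.413%.
On $20,000,000: 0.11413 × $20,000,000 = $2,282,600.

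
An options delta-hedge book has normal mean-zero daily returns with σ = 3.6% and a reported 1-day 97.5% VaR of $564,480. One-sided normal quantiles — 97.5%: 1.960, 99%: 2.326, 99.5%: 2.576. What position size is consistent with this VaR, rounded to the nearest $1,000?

VaR as a fraction of value: z·σ = 1.960 × 3.6% = 7.056%.
Position = $564,480 / 0.07056 = $8,000,000.

$8,000,000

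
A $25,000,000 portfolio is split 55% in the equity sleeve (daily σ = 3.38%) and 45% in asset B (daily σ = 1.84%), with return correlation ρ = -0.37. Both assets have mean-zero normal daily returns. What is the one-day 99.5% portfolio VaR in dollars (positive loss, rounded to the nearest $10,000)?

$1,120,000

σ_p² = 0.55²·3.38² + 0.45²·1.84² + 2·-0.37·0.55·0.45·3.38·1.84 = 3.0024 (%²).
σ_p = √3.0024 = 1.733%.
At 99.5%, z = 2.576.
VaR = 2.576 × 1.733% = 4.464%; on $25,000,000 that is $1,116,000.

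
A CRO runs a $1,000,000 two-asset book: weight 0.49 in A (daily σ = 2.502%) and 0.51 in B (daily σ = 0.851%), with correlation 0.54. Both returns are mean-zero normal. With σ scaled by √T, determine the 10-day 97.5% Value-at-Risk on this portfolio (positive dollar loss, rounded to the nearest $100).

$93,300

σ_p = √(0.49²·2.502² + 0.51²·0.851² + 2·0.54·0.49·0.51·2.502·0.851) = 1.505%.
σ_{10d} = 1.505% × √10 = 4.759%.
z(97.5%) = 1.960.
VaR = 1.960 × 4.759% = 9.328%; on $1,000,000 that is $93,280.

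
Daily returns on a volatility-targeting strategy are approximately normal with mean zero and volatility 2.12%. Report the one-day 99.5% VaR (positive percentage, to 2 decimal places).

At 99.5% one-sided, z = 2.576.
VaR = z·σ = 2.576 × 2.12% = 5.461%.

5.46%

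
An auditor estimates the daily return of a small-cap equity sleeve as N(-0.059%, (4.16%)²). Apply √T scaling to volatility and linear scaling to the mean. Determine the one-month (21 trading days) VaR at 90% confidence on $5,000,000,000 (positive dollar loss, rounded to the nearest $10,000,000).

$1,280,000,000

At 90%, z = 1.282.
σ_{21d} = 4.16% × √21 = 19.064%; μ_{21d} = 21 × -0.059% = -1.239%.
VaR = −(-1.239%) + 1.282 × 19.064% = 25.679%.
On $5,000,000,000: 0.25679 × $5,000,000,000 = $1,283,950,000.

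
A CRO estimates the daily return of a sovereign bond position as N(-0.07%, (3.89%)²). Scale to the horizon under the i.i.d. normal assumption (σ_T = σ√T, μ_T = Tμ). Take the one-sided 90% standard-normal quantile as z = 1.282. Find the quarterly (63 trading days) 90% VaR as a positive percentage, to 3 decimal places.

σ_{63d} = 3.89% × √63 = 30.876%; μ_{63d} = 63 × -0.07% = -4.410%.
VaR = −(-4.410%) + 1.282 × 30.876% = 43.993%.

43.993%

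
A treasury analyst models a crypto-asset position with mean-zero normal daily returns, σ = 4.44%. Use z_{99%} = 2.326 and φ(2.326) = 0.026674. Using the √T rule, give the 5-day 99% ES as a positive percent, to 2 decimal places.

σ_{5d} = 4.44% × √5 = 9.928%.
ES multiplier = φ(z)/(1−α) = 0.026674/0.01 = 2.667.
ES = 9.928% × 2.667 = 26.478%.

26.48%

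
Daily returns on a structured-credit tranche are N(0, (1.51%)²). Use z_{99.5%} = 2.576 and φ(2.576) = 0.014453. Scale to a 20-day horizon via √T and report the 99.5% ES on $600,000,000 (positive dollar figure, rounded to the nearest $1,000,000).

$117,000,000

σ_{20d} = 1.51% × √20 = 6.753%.
ES multiplier = φ(z)/(1−α) = 0.014453/0.005 = 2.891.
ES = 6.753% × 2.891 = 19.523%; on $600,000,000: $117,138,000.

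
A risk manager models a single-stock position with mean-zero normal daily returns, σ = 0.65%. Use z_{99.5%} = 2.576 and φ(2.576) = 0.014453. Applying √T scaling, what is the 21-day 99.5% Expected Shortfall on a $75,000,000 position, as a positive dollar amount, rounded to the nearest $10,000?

$6,460,000

σ_{21d} = 0.65% × √21 = 2.979%.
ES multiplier = φ(z)/(1−α) = 0.014453/0.005 = 2.891.
ES = 2.979% × 2.891 = 8.612%; on $75,000,000: $6,459,000.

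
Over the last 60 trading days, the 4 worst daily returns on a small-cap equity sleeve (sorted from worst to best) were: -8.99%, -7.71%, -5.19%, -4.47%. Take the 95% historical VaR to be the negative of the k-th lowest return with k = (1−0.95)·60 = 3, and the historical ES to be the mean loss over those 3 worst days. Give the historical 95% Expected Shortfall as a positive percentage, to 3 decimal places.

The 3 worst returns sum to -21.89%.
ES = −(-21.89%) / 3 = 7.2966…% ≈ 7.297%.

7.297%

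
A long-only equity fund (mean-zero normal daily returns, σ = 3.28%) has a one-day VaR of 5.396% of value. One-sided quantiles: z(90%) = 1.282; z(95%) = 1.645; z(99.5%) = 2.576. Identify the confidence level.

Implied z = VaR/σ = 5.396 / 3.28 = 1.645.
This matches z(95%) = 1.645.

95%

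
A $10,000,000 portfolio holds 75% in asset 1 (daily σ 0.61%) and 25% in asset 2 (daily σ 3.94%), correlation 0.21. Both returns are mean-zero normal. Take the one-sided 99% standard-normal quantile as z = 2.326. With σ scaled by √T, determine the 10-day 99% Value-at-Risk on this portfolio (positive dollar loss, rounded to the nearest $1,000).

$861,000

σ_p = √(0.75²·0.61² + 0.25²·3.94² + 2·0.21·0.75·0.25·0.61·3.94) = 1.170%.
σ_{10d} = 1.170% × √10 = 3.700%.
VaR = 2.326 × 3.700% = 8.606%; on $10,000,000 that is $860,600.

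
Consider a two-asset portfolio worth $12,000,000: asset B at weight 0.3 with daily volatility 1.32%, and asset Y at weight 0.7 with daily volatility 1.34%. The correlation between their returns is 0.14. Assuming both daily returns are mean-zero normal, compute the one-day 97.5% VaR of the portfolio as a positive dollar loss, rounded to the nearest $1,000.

$251,000

σ_p² = 0.3²·1.32² + 0.7²·1.34² + 2·0.14·0.3·0.7·1.32·1.34 = 1.1407 (%²).
σ_p = √1.1407 = 1.068%.
At 97.5%, z = 1.960.
VaR = 1.960 × 1.068% = 2.093%; on $12,000,000 that is $251,160.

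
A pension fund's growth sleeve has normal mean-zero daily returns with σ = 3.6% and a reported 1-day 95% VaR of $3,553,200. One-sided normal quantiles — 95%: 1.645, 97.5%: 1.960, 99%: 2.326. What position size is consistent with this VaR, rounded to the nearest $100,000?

$60,000,000

VaR as a fraction of value: z·σ = 1.645 × 3.6% = 5.922%.
Position = $3,553,200 / 0.05922 = $60,000,000.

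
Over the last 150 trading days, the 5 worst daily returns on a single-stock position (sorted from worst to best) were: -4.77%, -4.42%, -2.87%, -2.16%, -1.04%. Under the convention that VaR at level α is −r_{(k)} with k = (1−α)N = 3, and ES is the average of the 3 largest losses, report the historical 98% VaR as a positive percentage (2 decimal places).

2.87%

k = 3; the 3rd lowest return is -2.87%, so VaR = 2.87%.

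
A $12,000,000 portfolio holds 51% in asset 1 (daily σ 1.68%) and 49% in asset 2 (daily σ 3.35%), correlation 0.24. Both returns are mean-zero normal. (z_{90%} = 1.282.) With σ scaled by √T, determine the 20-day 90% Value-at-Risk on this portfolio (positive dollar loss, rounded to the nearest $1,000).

σ_p = √(0.51²·1.68² + 0.49²·3.35² + 2·0.24·0.51·0.49·1.68·3.35) = 2.026%.
σ_{20d} = 2.026% × √20 = 9.061%.
VaR = 1.282 × 9.061% = 11.616%; on $12,000,000 that is $1,393,920.

$1,394,000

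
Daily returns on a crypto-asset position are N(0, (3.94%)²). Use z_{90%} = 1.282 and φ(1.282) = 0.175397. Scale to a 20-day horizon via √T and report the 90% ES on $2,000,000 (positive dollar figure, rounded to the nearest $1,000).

σ_{20d} = 3.94% × √20 = 17.620%.
ES multiplier = φ(z)/(1−α) = 0.175397/0.1 = 1.754.
ES = 17.620% × 1.754 = 30.905%; on $2,000,000: $618,100.

$618,000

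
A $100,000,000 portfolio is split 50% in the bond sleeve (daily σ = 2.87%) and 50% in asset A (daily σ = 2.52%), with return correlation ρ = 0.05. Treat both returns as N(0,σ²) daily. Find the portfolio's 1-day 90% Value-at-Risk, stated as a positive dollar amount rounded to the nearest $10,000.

σ_p² = 0.5²·2.87² + 0.5²·2.52² + 2·0.05·0.5·0.5·2.87·2.52 = 3.8276 (%²).
σ_p = √3.8276 = 1.956%.
At 90%, z = 1.282.
VaR = 1.282 × 1.956% = 2.508%; on $100,000,000 that is $2,508,000.

$2,510,000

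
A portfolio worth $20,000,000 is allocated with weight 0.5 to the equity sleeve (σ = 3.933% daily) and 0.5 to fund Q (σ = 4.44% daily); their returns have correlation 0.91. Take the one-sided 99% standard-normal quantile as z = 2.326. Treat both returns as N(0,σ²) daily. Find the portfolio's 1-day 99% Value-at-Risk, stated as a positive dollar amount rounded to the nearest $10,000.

$1,900,000

σ_p² = 0.5²·3.933² + 0.5²·4.44² + 2·0.91·0.5·0.5·3.933·4.44 = 16.7410 (%²).
σ_p = √16.7410 = 4.092%.
VaR = 2.326 × 4.092% = 9.518%; on $20,000,000 that is $1,903,600.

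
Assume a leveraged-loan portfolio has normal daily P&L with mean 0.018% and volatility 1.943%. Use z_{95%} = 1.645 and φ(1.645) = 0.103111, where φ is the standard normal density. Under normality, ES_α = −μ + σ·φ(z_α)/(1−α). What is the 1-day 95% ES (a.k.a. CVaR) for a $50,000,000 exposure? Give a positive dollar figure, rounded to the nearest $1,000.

$1,994,000

Tail multiplier: φ(z)/(1−α) = 0.103111 / 0.05 = 2.062.
ES = −(0.018%) + 1.943% × 2.062 = 3.988%.
On $50,000,000: 0.03988 × $50,000,000 = $1,994,000.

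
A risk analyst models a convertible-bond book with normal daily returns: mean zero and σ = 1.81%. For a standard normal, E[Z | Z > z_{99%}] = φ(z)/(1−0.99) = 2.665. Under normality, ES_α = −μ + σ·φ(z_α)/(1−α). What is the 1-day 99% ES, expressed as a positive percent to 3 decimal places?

ES = 1.81% × 2.665 = 4.824%.

4.824%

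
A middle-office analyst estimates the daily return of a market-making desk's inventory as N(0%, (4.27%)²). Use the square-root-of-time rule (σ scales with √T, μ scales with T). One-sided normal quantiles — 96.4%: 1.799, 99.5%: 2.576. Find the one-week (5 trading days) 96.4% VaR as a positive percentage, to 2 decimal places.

σ_{5d} = 4.27% × √5 = 9.548%.
VaR = 1.799 × 9.548% = 17.177%.

17.18%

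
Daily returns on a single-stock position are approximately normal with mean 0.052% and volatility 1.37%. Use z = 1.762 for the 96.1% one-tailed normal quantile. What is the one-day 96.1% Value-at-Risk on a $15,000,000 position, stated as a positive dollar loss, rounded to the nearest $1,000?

$354,000

VaR = −μ + z·σ = −(0.052%) + 1.762 × 1.37% = 2.362%.
On $15,000,000: 0.02362 × $15,000,000 = $354,300.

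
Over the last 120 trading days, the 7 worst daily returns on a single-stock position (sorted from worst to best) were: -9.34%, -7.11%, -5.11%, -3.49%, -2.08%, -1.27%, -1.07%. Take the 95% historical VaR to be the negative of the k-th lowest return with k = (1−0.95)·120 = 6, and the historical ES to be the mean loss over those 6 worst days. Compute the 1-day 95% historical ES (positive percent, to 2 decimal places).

The 6 worst returns sum to -28.40%.
ES = −(-28.40%) / 6 = 4.7333…% ≈ 4.73%.

4.73%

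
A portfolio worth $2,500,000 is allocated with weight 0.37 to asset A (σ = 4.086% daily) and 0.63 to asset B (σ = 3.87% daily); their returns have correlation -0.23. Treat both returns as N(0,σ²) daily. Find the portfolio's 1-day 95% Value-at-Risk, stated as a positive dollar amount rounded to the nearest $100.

σ_p² = 0.37²·4.086² + 0.63²·3.87² + 2·-0.23·0.37·0.63·4.086·3.87 = 6.5344 (%²).
σ_p = √6.5344 = 2.556%.
At 95%, z = 1.645.
VaR = 1.645 × 2.556% = 4.205%; on $2,500,000 that is $105,125.

$105,100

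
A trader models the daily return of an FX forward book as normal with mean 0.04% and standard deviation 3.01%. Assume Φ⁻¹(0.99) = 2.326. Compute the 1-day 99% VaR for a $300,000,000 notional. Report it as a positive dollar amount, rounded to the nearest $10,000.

$20,880,000

VaR = −μ + z·σ = −(0.04%) + 2.326 × 3.01% = 6.961%.
On $300,000,000: 0.06961 × $300,000,000 = $20,883,000.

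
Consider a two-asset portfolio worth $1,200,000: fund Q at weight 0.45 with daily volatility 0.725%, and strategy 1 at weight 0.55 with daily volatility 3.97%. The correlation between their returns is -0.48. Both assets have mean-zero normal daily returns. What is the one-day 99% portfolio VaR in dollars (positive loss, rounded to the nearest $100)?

σ_p² = 0.45²·0.725² + 0.55²·3.97² + 2·-0.48·0.45·0.55·0.725·3.97 = 4.1902 (%²).
σ_p = √4.1902 = 2.047%.
At 99%, z = 2.326.
VaR = 2.326 × 2.047% = 4.761%; on $1,200,000 that is $57,132.

$57,100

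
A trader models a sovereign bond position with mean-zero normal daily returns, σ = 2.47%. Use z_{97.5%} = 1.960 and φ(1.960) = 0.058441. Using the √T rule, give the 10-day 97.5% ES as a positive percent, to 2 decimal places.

18.26%

σ_{10d} = 2.47% × √10 = 7.811%.
ES multiplier = φ(z)/(1−α) = 0.058441/0.025 = 2.338.
ES = 7.811% × 2.338 = 18.262%.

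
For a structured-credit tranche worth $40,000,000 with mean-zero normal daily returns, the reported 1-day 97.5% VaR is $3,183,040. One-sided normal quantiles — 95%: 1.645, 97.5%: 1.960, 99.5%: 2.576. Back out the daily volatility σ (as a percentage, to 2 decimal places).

VaR as a fraction: $3,183,040 / $40,000,000 = 7.958%.
σ = VaR / z = 7.958% / 1.960 = 4.060%.

4.06%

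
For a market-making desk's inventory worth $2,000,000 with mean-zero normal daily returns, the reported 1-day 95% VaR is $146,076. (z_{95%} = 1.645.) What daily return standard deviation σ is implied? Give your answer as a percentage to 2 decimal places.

VaR as a fraction: $146,076 / $2,000,000 = 7.304%.
σ = VaR / z = 7.304% / 1.645 = 4.440%.

4.44%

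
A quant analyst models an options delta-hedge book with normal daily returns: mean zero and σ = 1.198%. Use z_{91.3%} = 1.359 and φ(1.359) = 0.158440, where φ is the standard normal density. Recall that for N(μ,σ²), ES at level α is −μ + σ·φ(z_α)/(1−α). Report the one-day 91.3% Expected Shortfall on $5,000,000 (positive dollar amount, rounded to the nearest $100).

$109,100

Tail multiplier: φ(z)/(1−α) = 0.158440 / 0.087 = 1.821.
ES = 1.198% × 1.821 = 2.182%.
On $5,000,000: 0.02182 × $5,000,000 = $109,100.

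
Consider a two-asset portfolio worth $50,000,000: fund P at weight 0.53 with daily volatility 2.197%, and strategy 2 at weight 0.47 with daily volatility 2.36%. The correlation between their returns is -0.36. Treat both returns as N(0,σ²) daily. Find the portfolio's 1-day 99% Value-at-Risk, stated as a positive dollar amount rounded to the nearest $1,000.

$1,497,000

σ_p² = 0.53²·2.197² + 0.47²·2.36² + 2·-0.36·0.53·0.47·2.197·2.36 = 1.6562 (%²).
σ_p = √1.6562 = 1.287%.
At 99%, z = 2.326.
VaR = 2.326 × 1.287% = 2.994%; on $50,000,000 that is $1,497,000.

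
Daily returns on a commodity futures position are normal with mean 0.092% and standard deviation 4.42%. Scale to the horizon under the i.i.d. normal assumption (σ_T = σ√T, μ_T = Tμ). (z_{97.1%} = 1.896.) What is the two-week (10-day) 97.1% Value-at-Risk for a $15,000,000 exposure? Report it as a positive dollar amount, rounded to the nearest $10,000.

σ_{10d} = 4.42% × √10 = 13.977%; μ_{10d} = 10 × 0.092% = 0.920%.
VaR = −(0.920%) + 1.896 × 13.977% = 25.580%.
On $15,000,000: 0.25580 × $15,000,000 = $3,837,000.

$3,840,000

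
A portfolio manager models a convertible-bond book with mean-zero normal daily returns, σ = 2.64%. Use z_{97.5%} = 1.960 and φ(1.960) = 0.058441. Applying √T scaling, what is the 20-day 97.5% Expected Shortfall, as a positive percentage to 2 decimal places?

27.60%

σ_{20d} = 2.64% × √20 = 11.806%.
ES multiplier = φ(z)/(1−α) = 0.058441/0.025 = 2.338.
ES = 11.806% × 2.338 = 27.602%.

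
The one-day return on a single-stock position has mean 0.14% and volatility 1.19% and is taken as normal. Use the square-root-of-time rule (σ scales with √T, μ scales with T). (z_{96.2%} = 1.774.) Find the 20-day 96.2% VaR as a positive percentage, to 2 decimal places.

6.64%

σ_{20d} = 1.19% × √20 = 5.322%; μ_{20d} = 20 × 0.14% = 2.800%.
VaR = −(2.800%) + 1.774 × 5.322% = 6.641%.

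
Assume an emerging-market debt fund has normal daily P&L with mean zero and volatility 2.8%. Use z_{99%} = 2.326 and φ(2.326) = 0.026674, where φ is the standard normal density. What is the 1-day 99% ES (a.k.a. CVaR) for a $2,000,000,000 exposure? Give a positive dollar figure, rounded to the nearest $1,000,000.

$149,000,000

Tail multiplier: φ(z)/(1−α) = 0.026674 / 0.01 = 2.667.
ES = 2.8% × 2.667 = 7.468%.
On $2,000,000,000: 0.07468 × $2,000,000,000 = $149,360,000.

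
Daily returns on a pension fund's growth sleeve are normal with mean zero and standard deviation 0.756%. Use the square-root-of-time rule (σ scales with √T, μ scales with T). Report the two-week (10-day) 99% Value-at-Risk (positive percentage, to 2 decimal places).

At 99%, z = 2.326.
σ_{10d} = 0.756% × √10 = 2.391%.
VaR = 2.326 × 2.391% = 5.561%.

5.56%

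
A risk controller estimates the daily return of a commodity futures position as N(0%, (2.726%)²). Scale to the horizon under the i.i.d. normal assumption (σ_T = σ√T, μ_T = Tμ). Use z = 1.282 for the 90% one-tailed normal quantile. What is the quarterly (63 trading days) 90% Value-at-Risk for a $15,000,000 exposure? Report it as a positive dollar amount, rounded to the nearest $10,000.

$4,160,000

σ_{63d} = 2.726% × √63 = 21.637%.
VaR = 1.282 × 21.637% = 27.739%.
On $15,000,000: 0.27739 × $15,000,000 = $4,160,850.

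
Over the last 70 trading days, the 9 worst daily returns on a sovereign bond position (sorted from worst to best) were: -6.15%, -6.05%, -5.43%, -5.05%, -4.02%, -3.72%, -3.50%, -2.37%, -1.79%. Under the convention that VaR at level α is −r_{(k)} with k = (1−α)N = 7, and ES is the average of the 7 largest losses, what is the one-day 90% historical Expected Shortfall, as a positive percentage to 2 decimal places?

The 7 worst returns sum to -33.92%.
ES = −(-33.92%) / 7 = 4.8457…% ≈ 4.85%.

4.85%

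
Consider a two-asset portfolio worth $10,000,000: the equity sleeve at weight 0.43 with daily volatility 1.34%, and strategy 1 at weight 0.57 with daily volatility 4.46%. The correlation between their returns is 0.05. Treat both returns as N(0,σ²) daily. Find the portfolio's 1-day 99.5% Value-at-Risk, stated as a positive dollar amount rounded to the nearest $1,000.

σ_p² = 0.43²·1.34² + 0.57²·4.46² + 2·0.05·0.43·0.57·1.34·4.46 = 6.9413 (%²).
σ_p = √6.9413 = 2.635%.
At 99.5%, z = 2.576.
VaR = 2.576 × 2.635% = 6.788%; on $10,000,000 that is $678,800.

$679,000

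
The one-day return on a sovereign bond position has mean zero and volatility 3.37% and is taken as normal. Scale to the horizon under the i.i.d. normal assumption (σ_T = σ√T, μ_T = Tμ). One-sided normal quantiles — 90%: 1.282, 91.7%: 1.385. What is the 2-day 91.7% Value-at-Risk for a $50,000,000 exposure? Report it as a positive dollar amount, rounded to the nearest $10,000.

$3,300,000

σ_{2d} = 3.37% × √2 = 4.766%.
VaR = 1.385 × 4.766% = 6.601%.
On $50,000,000: 0.06601 × $50,000,000 = $3,300,500.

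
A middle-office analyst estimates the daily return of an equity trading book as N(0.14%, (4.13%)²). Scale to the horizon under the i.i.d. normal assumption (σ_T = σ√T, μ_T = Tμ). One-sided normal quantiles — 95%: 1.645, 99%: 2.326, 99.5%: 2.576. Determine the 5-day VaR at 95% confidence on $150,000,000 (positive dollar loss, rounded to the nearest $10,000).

$21,740,000

σ_{5d} = 4.13% × √5 = 9.235%; μ_{5d} = 5 × 0.14% = 0.700%.
VaR = −(0.700%) + 1.645 × 9.235% = 14.492%.
On $150,000,000: 0.14492 × $150,000,000 = $21,738,000.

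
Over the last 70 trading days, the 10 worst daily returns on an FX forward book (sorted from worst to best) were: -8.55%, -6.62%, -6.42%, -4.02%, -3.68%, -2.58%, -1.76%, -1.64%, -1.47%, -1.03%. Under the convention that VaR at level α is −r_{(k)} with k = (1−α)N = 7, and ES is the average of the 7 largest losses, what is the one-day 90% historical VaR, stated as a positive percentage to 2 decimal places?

1.76%

k = 7; the 7th lowest return is -1.76%, so VaR = 1.76%.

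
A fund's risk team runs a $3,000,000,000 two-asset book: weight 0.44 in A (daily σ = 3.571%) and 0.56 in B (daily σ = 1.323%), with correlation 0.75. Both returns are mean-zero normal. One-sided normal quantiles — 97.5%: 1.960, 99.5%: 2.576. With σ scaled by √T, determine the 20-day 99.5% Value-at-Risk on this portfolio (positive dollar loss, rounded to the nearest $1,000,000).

σ_p = √(0.44²·3.571² + 0.56²·1.323² + 2·0.75·0.44·0.56·3.571·1.323) = 2.183%.
σ_{20d} = 2.183% × √20 = 9.763%.
VaR = 2.576 × 9.763% = 25.149%; on $3,000,000,000 that is $754,470,000.

$754,000,000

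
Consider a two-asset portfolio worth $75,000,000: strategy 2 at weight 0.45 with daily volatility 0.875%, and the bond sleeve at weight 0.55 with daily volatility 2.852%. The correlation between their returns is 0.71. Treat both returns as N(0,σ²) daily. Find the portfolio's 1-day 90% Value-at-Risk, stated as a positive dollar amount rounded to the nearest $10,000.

σ_p² = 0.45²·0.875² + 0.55²·2.852² + 2·0.71·0.45·0.55·0.875·2.852 = 3.4926 (%²).
σ_p = √3.4926 = 1.869%.
At 90%, z = 1.282.
VaR = 1.282 × 1.869% = 2.396%; on $75,000,000 that is $1,797,000.

$1,800,000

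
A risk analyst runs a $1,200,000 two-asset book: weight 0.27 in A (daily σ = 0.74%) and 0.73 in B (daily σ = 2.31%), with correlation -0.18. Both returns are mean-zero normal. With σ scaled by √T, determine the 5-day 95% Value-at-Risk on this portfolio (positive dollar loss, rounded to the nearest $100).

$73,400

σ_p = √(0.27²·0.74² + 0.73²·2.31² + 2·-0.18·0.27·0.73·0.74·2.31) = 1.662%.
σ_{5d} = 1.662% × √5 = 3.716%.
z(95%) = 1.645.
VaR = 1.645 × 3.716% = 6.113%; on $1,200,000 that is $73,356.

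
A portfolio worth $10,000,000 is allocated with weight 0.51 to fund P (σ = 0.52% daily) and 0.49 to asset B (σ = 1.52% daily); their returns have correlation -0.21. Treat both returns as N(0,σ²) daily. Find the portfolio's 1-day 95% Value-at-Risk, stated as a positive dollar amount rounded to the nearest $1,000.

σ_p² = 0.51²·0.52² + 0.49²·1.52² + 2·-0.21·0.51·0.49·0.52·1.52 = 0.5421 (%²).
σ_p = √0.5421 = 0.736%.
At 95%, z = 1.645.
VaR = 1.645 × 0.736% = 1.211%; on $10,000,000 that is $121,100.

$121,000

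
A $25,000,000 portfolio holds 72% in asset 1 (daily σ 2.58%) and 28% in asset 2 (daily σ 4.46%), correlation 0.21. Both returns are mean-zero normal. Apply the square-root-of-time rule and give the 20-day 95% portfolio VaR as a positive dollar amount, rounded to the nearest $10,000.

σ_p = √(0.72²·2.58² + 0.28²·4.46² + 2·0.21·0.72·0.28·2.58·4.46) = 2.446%.
σ_{20d} = 2.446% × √20 = 10.939%.
z(95%) = 1.645.
VaR = 1.645 × 10.939% = 17.995%; on $25,000,000 that is $4,498,750.

$4,500,000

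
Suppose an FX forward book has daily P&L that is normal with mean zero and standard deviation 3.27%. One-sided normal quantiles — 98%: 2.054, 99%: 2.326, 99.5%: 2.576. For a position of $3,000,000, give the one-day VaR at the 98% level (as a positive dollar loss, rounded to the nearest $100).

$201,500

VaR = z·σ = 2.054 × 3.27% = 6.717%.
On $3,000,000: 0.06717 × $3,000,000 = $201,510.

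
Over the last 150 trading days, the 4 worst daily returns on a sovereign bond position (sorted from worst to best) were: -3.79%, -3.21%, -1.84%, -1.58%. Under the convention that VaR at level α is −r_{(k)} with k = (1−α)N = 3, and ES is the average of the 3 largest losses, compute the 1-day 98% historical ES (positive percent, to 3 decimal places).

The 3 worst returns sum to -8.84%.
ES = −(-8.84%) / 3 = 2.9466…% ≈ 2.947%.

2.947%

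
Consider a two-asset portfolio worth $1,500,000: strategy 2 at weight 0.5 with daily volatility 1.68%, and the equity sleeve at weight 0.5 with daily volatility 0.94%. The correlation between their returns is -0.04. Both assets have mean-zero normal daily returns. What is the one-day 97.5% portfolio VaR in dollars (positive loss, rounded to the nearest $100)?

σ_p² = 0.5²·1.68² + 0.5²·0.94² + 2·-0.04·0.5·0.5·1.68·0.94 = 0.8949 (%²).
σ_p = √0.8949 = 0.946%.
At 97.5%, z = 1.960.
VaR = 1.960 × 0.946% = 1.854%; on $1,500,000 that is $27,810.

$27,800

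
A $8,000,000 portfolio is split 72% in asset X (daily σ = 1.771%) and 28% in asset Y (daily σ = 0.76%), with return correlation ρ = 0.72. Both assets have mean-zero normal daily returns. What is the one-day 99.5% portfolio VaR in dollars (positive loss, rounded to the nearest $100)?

σ_p² = 0.72²·1.771² + 0.28²·0.76² + 2·0.72·0.72·0.28·1.771·0.76 = 2.0620 (%²).
σ_p = √2.0620 = 1.436%.
At 99.5%, z = 2.576.
VaR = 2.576 × 1.436% = 3.699%; on $8,000,000 that is $295,920.

$295,900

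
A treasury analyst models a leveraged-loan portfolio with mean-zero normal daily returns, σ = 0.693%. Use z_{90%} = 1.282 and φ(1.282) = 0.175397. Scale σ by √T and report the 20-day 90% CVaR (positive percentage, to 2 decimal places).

σ_{20d} = 0.693% × √20 = 3.099%.
ES multiplier = φ(z)/(1−α) = 0.175397/0.1 = 1.754.
ES = 3.099% × 1.754 = 5.436%.

5.44%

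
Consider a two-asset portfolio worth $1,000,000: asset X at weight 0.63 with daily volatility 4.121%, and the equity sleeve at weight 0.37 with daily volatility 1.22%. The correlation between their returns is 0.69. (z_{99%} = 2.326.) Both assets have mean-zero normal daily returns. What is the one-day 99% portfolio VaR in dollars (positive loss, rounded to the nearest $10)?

σ_p² = 0.63²·4.121² + 0.37²·1.22² + 2·0.69·0.63·0.37·4.121·1.22 = 8.5614 (%²).
σ_p = √8.5614 = 2.926%.
VaR = 2.326 × 2.926% = 6.806%; on $1,000,000 that is $68,060.

$68,060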